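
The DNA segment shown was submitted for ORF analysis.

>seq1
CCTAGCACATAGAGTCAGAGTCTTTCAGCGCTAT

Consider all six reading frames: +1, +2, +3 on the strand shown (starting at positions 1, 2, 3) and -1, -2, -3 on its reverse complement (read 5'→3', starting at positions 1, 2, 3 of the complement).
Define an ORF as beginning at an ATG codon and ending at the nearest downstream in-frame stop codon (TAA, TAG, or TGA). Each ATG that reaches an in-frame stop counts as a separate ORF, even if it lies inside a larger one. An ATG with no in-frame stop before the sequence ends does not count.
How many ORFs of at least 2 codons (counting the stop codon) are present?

Reverse complement (5'→3'): ATAGCGCTGAAAGACTCTGACTCTATGTGCTAGG
Frame +1: CCT AGC ACA TAG AGT CAG AGT CTT TCA GCG CTA — no ATG→stop ORF.
Frame +2: CTA GCA CAT AGA GTC AGA GTC TTT CAG CGC TAT — no ATG→stop ORF.
Frame +3: TAG CAC ATA GAG TCA GAG TCT TTC AGC GCT — no ATG→stop ORF.
Frame -1: ATA GCG CTG AAA GAC TCT GAC TCT ATG TGC TAG — ATG at 25, stop TAG at 31 → 9 nt.
Frame -2: TAG CGC TGA AAG ACT CTG ACT CTA TGT GCT AGG — no ATG→stop ORF.
Frame -3: AGC GCT GAA AGA CTC TGA CTC TAT GTG CTA — no ATG→stop ORF.
ORFs ≥ 2 codons: frame -1 25–33 (3 codons). Count = 1.

1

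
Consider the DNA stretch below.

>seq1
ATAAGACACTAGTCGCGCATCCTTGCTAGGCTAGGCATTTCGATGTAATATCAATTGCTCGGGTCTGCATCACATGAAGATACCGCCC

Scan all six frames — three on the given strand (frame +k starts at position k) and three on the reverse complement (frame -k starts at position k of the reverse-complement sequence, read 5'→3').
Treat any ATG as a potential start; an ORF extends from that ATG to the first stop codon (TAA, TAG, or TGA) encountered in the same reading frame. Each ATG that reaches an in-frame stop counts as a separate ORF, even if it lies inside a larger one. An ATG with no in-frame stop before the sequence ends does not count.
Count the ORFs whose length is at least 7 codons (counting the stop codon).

Reverse complement (5'→3'): GGGCGGTATCTTCATGTGATGCAGACCCGAGCAATTGATATTACATCGAAATGCCTAGCCTAGCAAGGATGCGCGACTAGTGTCTTAT
Frame +1: ATA AGA CAC TAG TCG CGC ATC CTT GCT AGG CTA GGC ATT TCG ATG TAA TAT CAA TTG CTC GGG TCT GCA TCA CAT GAA GAT ACC GCC — ATG at 43, stop TAA at 46 → 6 nt.
Frame +2: TAA GAC ACT AGT CGC GCA TCC TTG CTA GGC TAG GCA TTT CGA TGT AAT ATC AAT TGC TCG GGT CTG CAT CAC ATG AAG ATA CCG CCC — no ATG→stop ORF.
Frame +3: AAG ACA CTA GTC GCG CAT CCT TGC TAG GCT AGG CAT TTC GAT GTA ATA TCA ATT GCT CGG GTC TGC ATC ACA TGA AGA TAC CGC — no ATG→stop ORF.
Frame -1: GGG CGG TAT CTT CAT GTG ATG CAG ACC CGA GCA ATT GAT ATT ACA TCG AAA TGC CTA GCC TAG CAA GGA TGC GCG ACT AGT GTC TTA — ATG at 19, stop TAG at 61 → 45 nt.
Frame -2: GGC GGT ATC TTC ATG TGA TGC AGA CCC GAG CAA TTG ATA TTA CAT CGA AAT GCC TAG CCT AGC AAG GAT GCG CGA CTA GTG TCT TAT — ATG at 14, stop TGA at 17 → 6 nt.
Frame -3: GCG GTA TCT TCA TGT GAT GCA GAC CCG AGC AAT TGA TAT TAC ATC GAA ATG CCT AGC CTA GCA AGG ATG CGC GAC TAG TGT CTT — ATG at 51, stop TAG at 78 → 30 nt; ATG at 69, stop TAG at 78 → 12 nt.
ORFs ≥ 7 codons: frame -1 19–63 (15 codons), frame -3 51–80 (10 codons). Count = 2.

2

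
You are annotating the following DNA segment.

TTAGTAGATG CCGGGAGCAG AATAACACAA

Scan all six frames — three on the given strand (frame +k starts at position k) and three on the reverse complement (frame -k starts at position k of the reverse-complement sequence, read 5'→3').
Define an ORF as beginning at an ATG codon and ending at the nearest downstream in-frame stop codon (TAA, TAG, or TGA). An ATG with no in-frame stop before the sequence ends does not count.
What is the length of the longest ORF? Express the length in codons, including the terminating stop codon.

6

Reverse complement (5'→3'): TTGTGTTATTCTGCTCCCGGCATCTACTAA
Frame +1: TTA GTA GAT GCC GGG AGC AGA ATA ACA CAA — no ATG→stop ORF.
Frame +2: TAG TAG ATG CCG GGA GCA GAA TAA CAC — ATG at 8, stop TAA at 23 → 18 nt.
Frame +3: AGT AGA TGC CGG GAG CAG AAT AAC ACA — no ATG→stop ORF.
Frame -1: TTG TGT TAT TCT GCT CCC GGC ATC TAC TAA — no ATG→stop ORF.
Frame -2: TGT GTT ATT CTG CTC CCG GCA TCT ACT — no ATG→stop ORF.
Frame -3: GTG TTA TTC TGC TCC CGG CAT CTA CTA — no ATG→stop ORF.
Longest: frame +2, positions 8–25, 18 nt = 6 codons = 5 aa. → 6 codons.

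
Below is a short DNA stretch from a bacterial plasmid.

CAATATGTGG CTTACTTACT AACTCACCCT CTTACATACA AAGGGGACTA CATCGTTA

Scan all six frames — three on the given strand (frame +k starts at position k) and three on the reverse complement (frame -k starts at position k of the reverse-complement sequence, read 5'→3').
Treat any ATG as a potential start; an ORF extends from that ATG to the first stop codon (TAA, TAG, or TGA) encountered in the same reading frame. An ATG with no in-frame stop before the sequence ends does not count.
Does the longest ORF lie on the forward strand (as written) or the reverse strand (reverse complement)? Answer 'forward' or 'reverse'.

Reverse complement (5'→3'): TAACGATGTAGTCCCCTTTGTATGTAAGAGGGTGAGTTAGTAAGTAAGCCACATATTG
Frame +1: CAA TAT GTG GCT TAC TTA CTA ACT CAC CCT CTT ACA TAC AAA GGG GAC TAC ATC GTT — no ATG→stop ORF.
Frame +2: AAT ATG TGG CTT ACT TAC TAA CTC ACC CTC TTA CAT ACA AAG GGG ACT ACA TCG TTA — ATG at 5, stop TAA at 20 → 18 nt.
Frame +3: ATA TGT GGC TTA CTT ACT AAC TCA CCC TCT TAC ATA CAA AGG GGA CTA CAT CGT — no ATG→stop ORF.
Frame -1: TAA CGA TGT AGT CCC CTT TGT ATG TAA GAG GGT GAG TTA GTA AGT AAG CCA CAT ATT — ATG at 22, stop TAA at 25 → 6 nt.
Frame -2: AAC GAT GTA GTC CCC TTT GTA TGT AAG AGG GTG AGT TAG TAA GTA AGC CAC ATA TTG — no ATG→stop ORF.
Frame -3: ACG ATG TAG TCC CCT TTG TAT GTA AGA GGG TGA GTT AGT AAG TAA GCC ACA TAT — ATG at 6, stop TAG at 9 → 6 nt.
Forward-strand max 18 nt; reverse-strand max 6 nt. The forward strand has the longer ORF.

forward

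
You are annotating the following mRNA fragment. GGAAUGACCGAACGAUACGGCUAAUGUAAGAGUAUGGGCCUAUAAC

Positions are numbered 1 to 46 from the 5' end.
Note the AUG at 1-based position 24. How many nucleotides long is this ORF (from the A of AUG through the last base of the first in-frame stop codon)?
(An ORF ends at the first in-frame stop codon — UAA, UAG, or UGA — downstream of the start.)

Codons from position 24: AUG (24–26), UAA (27–29).
UAA is the first in-frame stop; ORF spans 24–29, 6 nucleotides.

6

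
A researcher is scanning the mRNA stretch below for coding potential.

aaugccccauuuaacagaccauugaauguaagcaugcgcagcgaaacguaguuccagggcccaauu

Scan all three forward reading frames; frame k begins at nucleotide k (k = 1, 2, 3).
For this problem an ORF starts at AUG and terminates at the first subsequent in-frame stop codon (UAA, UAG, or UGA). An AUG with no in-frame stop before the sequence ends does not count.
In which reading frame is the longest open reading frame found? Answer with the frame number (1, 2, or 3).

2

Frame 1: AAU GCC CCA UUU AAC AGA CCA UUG AAU GUA AGC AUG CGC AGC GAA ACG UAG UUC CAG GGC CCA AUU — AUG at 34, stop UAG at 49 → 18 nt.
Frame 2: AUG CCC CAU UUA ACA GAC CAU UGA AUG UAA GCA UGC GCA GCG AAA CGU AGU UCC AGG GCC CAA — AUG at 2, stop UGA at 23 → 24 nt; AUG at 26, stop UAA at 29 → 6 nt.
Frame 3: UGC CCC AUU UAA CAG ACC AUU GAA UGU AAG CAU GCG CAG CGA AAC GUA GUU CCA GGG CCC AAU — no AUG→stop ORF.
Longest ORF is 24 nt in frame 2 (positions 2–25).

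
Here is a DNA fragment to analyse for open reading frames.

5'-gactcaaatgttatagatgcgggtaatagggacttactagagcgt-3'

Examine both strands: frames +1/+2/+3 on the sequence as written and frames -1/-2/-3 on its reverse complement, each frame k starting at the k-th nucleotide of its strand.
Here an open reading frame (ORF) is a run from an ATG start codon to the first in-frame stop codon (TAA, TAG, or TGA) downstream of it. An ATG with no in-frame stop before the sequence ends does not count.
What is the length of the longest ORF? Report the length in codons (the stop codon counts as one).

8

Reverse complement (5'→3'): ACGCTCTAGTAAGTCCCTATTACCCGCATCTATAACATTTGAGTC
Frame +1: GAC TCA AAT GTT ATA GAT GCG GGT AAT AGG GAC TTA CTA GAG CGT — no ATG→stop ORF.
Frame +2: ACT CAA ATG TTA TAG ATG CGG GTA ATA GGG ACT TAC TAG AGC — ATG at 8, stop TAG at 14 → 9 nt; ATG at 17, stop TAG at 38 → 24 nt.
Frame +3: CTC AAA TGT TAT AGA TGC GGG TAA TAG GGA CTT ACT AGA GCG — no ATG→stop ORF.
Frame -1: ACG CTC TAG TAA GTC CCT ATT ACC CGC ATC TAT AAC ATT TGA GTC — no ATG→stop ORF.
Frame -2: CGC TCT AGT AAG TCC CTA TTA CCC GCA TCT ATA ACA TTT GAG — no ATG→stop ORF.
Frame -3: GCT CTA GTA AGT CCC TAT TAC CCG CAT CTA TAA CAT TTG AGT — no ATG→stop ORF.
Longest: frame +2, positions 17–40, 24 nt = 8 codons = 7 aa. → 8 codons.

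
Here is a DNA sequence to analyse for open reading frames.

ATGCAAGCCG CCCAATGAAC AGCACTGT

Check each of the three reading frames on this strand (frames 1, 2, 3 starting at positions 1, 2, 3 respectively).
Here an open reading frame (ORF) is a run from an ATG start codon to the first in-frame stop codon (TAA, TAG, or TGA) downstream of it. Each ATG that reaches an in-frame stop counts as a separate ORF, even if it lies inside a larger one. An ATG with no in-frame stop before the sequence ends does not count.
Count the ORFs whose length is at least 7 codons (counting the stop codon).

Frame 1: ATG CAA GCC GCC CAA TGA ACA GCA CTG — ATG at 1, stop TGA at 16 → 18 nt.
Frame 2: TGC AAG CCG CCC AAT GAA CAG CAC TGT — no ATG→stop ORF.
Frame 3: GCA AGC CGC CCA ATG AAC AGC ACT — no ATG→stop ORF.
No ORF reaches 7 codons. Count = 0.

0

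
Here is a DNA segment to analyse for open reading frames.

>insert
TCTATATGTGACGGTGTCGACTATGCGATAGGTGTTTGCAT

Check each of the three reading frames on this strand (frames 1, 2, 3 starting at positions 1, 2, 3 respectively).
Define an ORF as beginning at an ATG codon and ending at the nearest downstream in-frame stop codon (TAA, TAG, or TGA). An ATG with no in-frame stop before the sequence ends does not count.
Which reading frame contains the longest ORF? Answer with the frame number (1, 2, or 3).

2

Frame 1: TCT ATA TGT GAC GGT GTC GAC TAT GCG ATA GGT GTT TGC — no ATG→stop ORF.
Frame 2: CTA TAT GTG ACG GTG TCG ACT ATG CGA TAG GTG TTT GCA — ATG at 23, stop TAG at 29 → 9 nt.
Frame 3: TAT ATG TGA CGG TGT CGA CTA TGC GAT AGG TGT TTG CAT — ATG at 6, stop TGA at 9 → 6 nt.
Longest ORF is 9 nt in frame 2 (positions 23–31).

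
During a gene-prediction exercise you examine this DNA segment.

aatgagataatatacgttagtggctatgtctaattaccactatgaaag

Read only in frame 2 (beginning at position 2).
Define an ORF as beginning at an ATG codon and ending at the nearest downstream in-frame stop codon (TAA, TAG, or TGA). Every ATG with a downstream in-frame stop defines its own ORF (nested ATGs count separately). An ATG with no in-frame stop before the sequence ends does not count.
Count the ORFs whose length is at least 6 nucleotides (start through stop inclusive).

1

Frame 2: ATG AGA TAA TAT ACG TTA GTG GCT ATG TCT AAT TAC CAC TAT GAA — ATG at 2, stop TAA at 8 → 9 nt.
ORFs ≥ 6 nucleotides: frame 2 2–10 (9 nucleotides). Count = 1.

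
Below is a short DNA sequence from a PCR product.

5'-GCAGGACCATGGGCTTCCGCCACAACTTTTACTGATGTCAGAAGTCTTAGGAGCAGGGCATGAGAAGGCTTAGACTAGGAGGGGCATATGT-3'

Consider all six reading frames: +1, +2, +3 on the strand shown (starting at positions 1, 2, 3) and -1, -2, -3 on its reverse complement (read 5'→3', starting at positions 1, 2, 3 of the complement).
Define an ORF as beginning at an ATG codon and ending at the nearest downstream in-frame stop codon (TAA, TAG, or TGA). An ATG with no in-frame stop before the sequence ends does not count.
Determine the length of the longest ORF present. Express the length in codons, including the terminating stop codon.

Reverse complement (5'→3'): ACATATGCCCCTCCTAGTCTAAGCCTTCTCATGCCCTGCTCCTAAGACTTCTGACATCAGTAAAAGTTGTGGCGGAAGCCCATGGTCCTGC
Frame +1: GCA GGA CCA TGG GCT TCC GCC ACA ACT TTT ACT GAT GTC AGA AGT CTT AGG AGC AGG GCA TGA GAA GGC TTA GAC TAG GAG GGG CAT ATG — no ATG→stop ORF.
Frame +2: CAG GAC CAT GGG CTT CCG CCA CAA CTT TTA CTG ATG TCA GAA GTC TTA GGA GCA GGG CAT GAG AAG GCT TAG ACT AGG AGG GGC ATA TGT — ATG at 35, stop TAG at 71 → 39 nt.
Frame +3: AGG ACC ATG GGC TTC CGC CAC AAC TTT TAC TGA TGT CAG AAG TCT TAG GAG CAG GGC ATG AGA AGG CTT AGA CTA GGA GGG GCA TAT — ATG at 9, stop TGA at 33 → 27 nt.
Frame -1: ACA TAT GCC CCT CCT AGT CTA AGC CTT CTC ATG CCC TGC TCC TAA GAC TTC TGA CAT CAG TAA AAG TTG TGG CGG AAG CCC ATG GTC CTG — ATG at 31, stop TAA at 43 → 15 nt.
Frame -2: CAT ATG CCC CTC CTA GTC TAA GCC TTC TCA TGC CCT GCT CCT AAG ACT TCT GAC ATC AGT AAA AGT TGT GGC GGA AGC CCA TGG TCC TGC — ATG at 5, stop TAA at 20 → 18 nt.
Frame -3: ATA TGC CCC TCC TAG TCT AAG CCT TCT CAT GCC CTG CTC CTA AGA CTT CTG ACA TCA GTA AAA GTT GTG GCG GAA GCC CAT GGT CCT — no ATG→stop ORF.
Longest: frame +2, positions 35–73, 39 nt = 13 codons = 12 aa. → 13 codons.

13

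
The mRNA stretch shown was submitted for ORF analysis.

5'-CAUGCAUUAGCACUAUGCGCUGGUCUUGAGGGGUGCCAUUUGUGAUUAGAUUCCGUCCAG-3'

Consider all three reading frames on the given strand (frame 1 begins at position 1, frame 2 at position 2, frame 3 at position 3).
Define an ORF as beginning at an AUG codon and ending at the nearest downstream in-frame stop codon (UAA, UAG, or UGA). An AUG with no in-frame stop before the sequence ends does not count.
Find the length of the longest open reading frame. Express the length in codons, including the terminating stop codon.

5

Frame 1: CAU GCA UUA GCA CUA UGC GCU GGU CUU GAG GGG UGC CAU UUG UGA UUA GAU UCC GUC CAG — no AUG→stop ORF.
Frame 2: AUG CAU UAG CAC UAU GCG CUG GUC UUG AGG GGU GCC AUU UGU GAU UAG AUU CCG UCC — AUG at 2, stop UAG at 8 → 9 nt.
Frame 3: UGC AUU AGC ACU AUG CGC UGG UCU UGA GGG GUG CCA UUU GUG AUU AGA UUC CGU CCA — AUG at 15, stop UGA at 27 → 15 nt.
Longest: frame 3, positions 15–29, 15 nt = 5 codons = 4 aa. → 5 codons.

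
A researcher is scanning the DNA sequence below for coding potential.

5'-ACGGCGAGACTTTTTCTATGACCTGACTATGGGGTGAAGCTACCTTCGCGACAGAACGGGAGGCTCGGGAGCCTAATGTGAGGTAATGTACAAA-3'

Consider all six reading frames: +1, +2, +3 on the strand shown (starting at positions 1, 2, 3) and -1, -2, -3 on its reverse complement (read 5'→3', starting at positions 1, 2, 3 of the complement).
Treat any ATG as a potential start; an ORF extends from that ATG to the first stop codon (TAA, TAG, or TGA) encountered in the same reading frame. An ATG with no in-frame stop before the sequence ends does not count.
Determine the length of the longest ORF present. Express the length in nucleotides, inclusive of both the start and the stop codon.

Reverse complement (5'→3'): TTTGTACATTACCTCACATTAGGCTCCCGAGCCTCCCGTTCTGTCGCGAAGGTAGCTTCACCCCATAGTCAGGTCATAGAAAAAGTCTCGCCGT
Frame +1: ACG GCG AGA CTT TTT CTA TGA CCT GAC TAT GGG GTG AAG CTA CCT TCG CGA CAG AAC GGG AGG CTC GGG AGC CTA ATG TGA GGT AAT GTA CAA — ATG at 76, stop TGA at 79 → 6 nt.
Frame +2: CGG CGA GAC TTT TTC TAT GAC CTG ACT ATG GGG TGA AGC TAC CTT CGC GAC AGA ACG GGA GGC TCG GGA GCC TAA TGT GAG GTA ATG TAC AAA — ATG at 29, stop TGA at 35 → 9 nt.
Frame +3: GGC GAG ACT TTT TCT ATG ACC TGA CTA TGG GGT GAA GCT ACC TTC GCG ACA GAA CGG GAG GCT CGG GAG CCT AAT GTG AGG TAA TGT ACA — ATG at 18, stop TGA at 24 → 9 nt.
Frame -1: TTT GTA CAT TAC CTC ACA TTA GGC TCC CGA GCC TCC CGT TCT GTC GCG AAG GTA GCT TCA CCC CAT AGT CAG GTC ATA GAA AAA GTC TCG CCG — no ATG→stop ORF.
Frame -2: TTG TAC ATT ACC TCA CAT TAG GCT CCC GAG CCT CCC GTT CTG TCG CGA AGG TAG CTT CAC CCC ATA GTC AGG TCA TAG AAA AAG TCT CGC CGT — no ATG→stop ORF.
Frame -3: TGT ACA TTA CCT CAC ATT AGG CTC CCG AGC CTC CCG TTC TGT CGC GAA GGT AGC TTC ACC CCA TAG TCA GGT CAT AGA AAA AGT CTC GCC — no ATG→stop ORF.
Longest: frame +2, positions 29–37, 9 nt = 3 codons = 2 aa. → 9 nucleotides.

9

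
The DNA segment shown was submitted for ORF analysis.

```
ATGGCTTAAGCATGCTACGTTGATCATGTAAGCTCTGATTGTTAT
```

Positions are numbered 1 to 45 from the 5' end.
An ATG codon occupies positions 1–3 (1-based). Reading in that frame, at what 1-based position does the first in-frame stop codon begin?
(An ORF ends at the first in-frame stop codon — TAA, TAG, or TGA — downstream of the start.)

Codons from position 1: ATG (1–3), GCT (4–6), TAA (7–9).
TAA is a stop codon; it begins at position 7.

7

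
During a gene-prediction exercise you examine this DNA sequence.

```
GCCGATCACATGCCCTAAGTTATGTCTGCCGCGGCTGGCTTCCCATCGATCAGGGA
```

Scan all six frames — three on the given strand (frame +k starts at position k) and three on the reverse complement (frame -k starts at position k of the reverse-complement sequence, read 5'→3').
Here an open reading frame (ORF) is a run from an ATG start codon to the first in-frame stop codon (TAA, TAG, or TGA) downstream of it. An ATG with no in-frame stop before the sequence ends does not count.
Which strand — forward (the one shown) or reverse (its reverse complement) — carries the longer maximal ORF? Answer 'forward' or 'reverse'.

Reverse complement (5'→3'): TCCCTGATCGATGGGAAGCCAGCCGCGGCAGACATAACTTAGGGCATGTGATCGGC
Frame +1: GCC GAT CAC ATG CCC TAA GTT ATG TCT GCC GCG GCT GGC TTC CCA TCG ATC AGG — ATG at 10, stop TAA at 16 → 9 nt.
Frame +2: CCG ATC ACA TGC CCT AAG TTA TGT CTG CCG CGG CTG GCT TCC CAT CGA TCA GGG — no ATG→stop ORF.
Frame +3: CGA TCA CAT GCC CTA AGT TAT GTC TGC CGC GGC TGG CTT CCC ATC GAT CAG GGA — no ATG→stop ORF.
Frame -1: TCC CTG ATC GAT GGG AAG CCA GCC GCG GCA GAC ATA ACT TAG GGC ATG TGA TCG — ATG at 46, stop TGA at 49 → 6 nt.
Frame -2: CCC TGA TCG ATG GGA AGC CAG CCG CGG CAG ACA TAA CTT AGG GCA TGT GAT CGG — ATG at 11, stop TAA at 35 → 27 nt.
Frame -3: CCT GAT CGA TGG GAA GCC AGC CGC GGC AGA CAT AAC TTA GGG CAT GTG ATC GGC — no ATG→stop ORF.
Forward-strand max 9 nt; reverse-strand max 27 nt. The reverse strand has the longer ORF.

reverse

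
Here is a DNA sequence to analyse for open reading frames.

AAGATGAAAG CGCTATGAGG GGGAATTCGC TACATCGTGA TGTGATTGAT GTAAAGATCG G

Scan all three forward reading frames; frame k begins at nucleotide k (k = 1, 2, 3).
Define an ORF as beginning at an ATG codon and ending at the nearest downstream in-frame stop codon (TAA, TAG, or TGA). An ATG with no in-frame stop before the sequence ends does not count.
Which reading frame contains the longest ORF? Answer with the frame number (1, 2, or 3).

1

Frame 1: AAG ATG AAA GCG CTA TGA GGG GGA ATT CGC TAC ATC GTG ATG TGA TTG ATG TAA AGA TCG — ATG at 4, stop TGA at 16 → 15 nt; ATG at 40, stop TGA at 43 → 6 nt; ATG at 49, stop TAA at 52 → 6 nt.
Frame 2: AGA TGA AAG CGC TAT GAG GGG GAA TTC GCT ACA TCG TGA TGT GAT TGA TGT AAA GAT CGG — no ATG→stop ORF.
Frame 3: GAT GAA AGC GCT ATG AGG GGG AAT TCG CTA CAT CGT GAT GTG ATT GAT GTA AAG ATC — no ATG→stop ORF.
Longest ORF is 15 nt in frame 1 (positions 4–18).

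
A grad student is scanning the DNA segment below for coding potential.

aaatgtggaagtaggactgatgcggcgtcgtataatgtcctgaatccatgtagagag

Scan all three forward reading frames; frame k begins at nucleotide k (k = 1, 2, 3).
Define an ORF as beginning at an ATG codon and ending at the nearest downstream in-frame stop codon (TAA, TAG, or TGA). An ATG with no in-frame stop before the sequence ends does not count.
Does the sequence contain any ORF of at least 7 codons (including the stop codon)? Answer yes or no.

yes

Frame 1: AAA TGT GGA AGT AGG ACT GAT GCG GCG TCG TAT AAT GTC CTG AAT CCA TGT AGA GAG — no ATG→stop ORF.
Frame 2: AAT GTG GAA GTA GGA CTG ATG CGG CGT CGT ATA ATG TCC TGA ATC CAT GTA GAG — ATG at 20, stop TGA at 41 → 24 nt; ATG at 35, stop TGA at 41 → 9 nt.
Frame 3: ATG TGG AAG TAG GAC TGA TGC GGC GTC GTA TAA TGT CCT GAA TCC ATG TAG AGA — ATG at 3, stop TAG at 12 → 12 nt; ATG at 48, stop TAG at 51 → 6 nt.
Frame 2 has an ORF of 8 codons (positions 20–43) ≥ 7, so yes.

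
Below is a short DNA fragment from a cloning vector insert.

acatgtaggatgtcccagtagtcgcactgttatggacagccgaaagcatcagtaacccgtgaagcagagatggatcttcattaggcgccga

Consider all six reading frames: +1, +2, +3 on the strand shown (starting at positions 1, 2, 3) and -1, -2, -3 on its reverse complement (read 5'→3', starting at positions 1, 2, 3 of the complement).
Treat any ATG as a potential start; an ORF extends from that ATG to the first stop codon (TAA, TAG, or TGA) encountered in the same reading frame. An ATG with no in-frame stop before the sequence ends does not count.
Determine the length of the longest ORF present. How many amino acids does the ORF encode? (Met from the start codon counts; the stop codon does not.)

10

Reverse complement (5'→3'): TCGGCGCCTAATGAAGATCCATCTCTGCTTCACGGGTTACTGATGCTTTCGGCTGTCCATAACAGTGCGACTACTGGGACATCCTACATGT
Frame +1: ACA TGT AGG ATG TCC CAG TAG TCG CAC TGT TAT GGA CAG CCG AAA GCA TCA GTA ACC CGT GAA GCA GAG ATG GAT CTT CAT TAG GCG CCG — ATG at 10, stop TAG at 19 → 12 nt; ATG at 70, stop TAG at 82 → 15 nt.
Frame +2: CAT GTA GGA TGT CCC AGT AGT CGC ACT GTT ATG GAC AGC CGA AAG CAT CAG TAA CCC GTG AAG CAG AGA TGG ATC TTC ATT AGG CGC CGA — ATG at 32, stop TAA at 53 → 24 nt.
Frame +3: ATG TAG GAT GTC CCA GTA GTC GCA CTG TTA TGG ACA GCC GAA AGC ATC AGT AAC CCG TGA AGC AGA GAT GGA TCT TCA TTA GGC GCC — ATG at 3, stop TAG at 6 → 6 nt.
Frame -1: TCG GCG CCT AAT GAA GAT CCA TCT CTG CTT CAC GGG TTA CTG ATG CTT TCG GCT GTC CAT AAC AGT GCG ACT ACT GGG ACA TCC TAC ATG — no ATG→stop ORF.
Frame -2: CGG CGC CTA ATG AAG ATC CAT CTC TGC TTC ACG GGT TAC TGA TGC TTT CGG CTG TCC ATA ACA GTG CGA CTA CTG GGA CAT CCT ACA TGT — ATG at 11, stop TGA at 41 → 33 nt.
Frame -3: GGC GCC TAA TGA AGA TCC ATC TCT GCT TCA CGG GTT ACT GAT GCT TTC GGC TGT CCA TAA CAG TGC GAC TAC TGG GAC ATC CTA CAT — no ATG→stop ORF.
Longest: frame -2, positions 11–43, 33 nt = 11 codons = 10 aa. → 10 amino acids.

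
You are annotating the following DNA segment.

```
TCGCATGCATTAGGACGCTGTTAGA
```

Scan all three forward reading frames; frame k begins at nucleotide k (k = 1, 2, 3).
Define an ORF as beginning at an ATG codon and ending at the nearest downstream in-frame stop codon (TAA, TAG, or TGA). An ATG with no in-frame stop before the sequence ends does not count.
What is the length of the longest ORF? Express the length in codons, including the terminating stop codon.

3

Frame 1: TCG CAT GCA TTA GGA CGC TGT TAG — no ATG→stop ORF.
Frame 2: CGC ATG CAT TAG GAC GCT GTT AGA — ATG at 5, stop TAG at 11 → 9 nt.
Frame 3: GCA TGC ATT AGG ACG CTG TTA — no ATG→stop ORF.
Longest: frame 2, positions 5–13, 9 nt = 3 codons = 2 aa. → 3 codons.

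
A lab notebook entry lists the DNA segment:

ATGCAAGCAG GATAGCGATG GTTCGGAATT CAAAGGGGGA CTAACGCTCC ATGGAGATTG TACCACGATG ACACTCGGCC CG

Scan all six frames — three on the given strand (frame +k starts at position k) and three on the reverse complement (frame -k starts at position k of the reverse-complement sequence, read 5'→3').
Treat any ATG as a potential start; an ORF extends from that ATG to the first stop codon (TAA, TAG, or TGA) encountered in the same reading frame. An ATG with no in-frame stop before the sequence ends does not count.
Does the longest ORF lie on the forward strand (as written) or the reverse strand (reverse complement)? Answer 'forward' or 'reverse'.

Reverse complement (5'→3'): CGGGCCGAGTGTCATCGTGGTACAATCTCCATGGAGCGTTAGTCCCCCTTTGAATTCCGAACCATCGCTATCCTGCTTGCAT
Frame +1: ATG CAA GCA GGA TAG CGA TGG TTC GGA ATT CAA AGG GGG ACT AAC GCT CCA TGG AGA TTG TAC CAC GAT GAC ACT CGG CCC — ATG at 1, stop TAG at 13 → 15 nt.
Frame +2: TGC AAG CAG GAT AGC GAT GGT TCG GAA TTC AAA GGG GGA CTA ACG CTC CAT GGA GAT TGT ACC ACG ATG ACA CTC GGC CCG — no ATG→stop ORF.
Frame +3: GCA AGC AGG ATA GCG ATG GTT CGG AAT TCA AAG GGG GAC TAA CGC TCC ATG GAG ATT GTA CCA CGA TGA CAC TCG GCC — ATG at 18, stop TAA at 42 → 27 nt; ATG at 51, stop TGA at 69 → 21 nt.
Frame -1: CGG GCC GAG TGT CAT CGT GGT ACA ATC TCC ATG GAG CGT TAG TCC CCC TTT GAA TTC CGA ACC ATC GCT ATC CTG CTT GCA — ATG at 31, stop TAG at 40 → 12 nt.
Frame -2: GGG CCG AGT GTC ATC GTG GTA CAA TCT CCA TGG AGC GTT AGT CCC CCT TTG AAT TCC GAA CCA TCG CTA TCC TGC TTG CAT — no ATG→stop ORF.
Frame -3: GGC CGA GTG TCA TCG TGG TAC AAT CTC CAT GGA GCG TTA GTC CCC CTT TGA ATT CCG AAC CAT CGC TAT CCT GCT TGC — no ATG→stop ORF.
Forward-strand max 27 nt; reverse-strand max 12 nt. The forward strand has the longer ORF.

forward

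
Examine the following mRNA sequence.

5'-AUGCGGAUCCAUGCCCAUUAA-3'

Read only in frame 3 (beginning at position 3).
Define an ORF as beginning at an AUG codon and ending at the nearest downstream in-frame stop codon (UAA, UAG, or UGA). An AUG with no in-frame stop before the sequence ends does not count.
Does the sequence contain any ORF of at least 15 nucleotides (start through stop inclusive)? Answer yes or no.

no

Frame 3: GCG GAU CCA UGC CCA UUA — no AUG→stop ORF.
Largest ORF found is 0 nucleotides < 15, so no.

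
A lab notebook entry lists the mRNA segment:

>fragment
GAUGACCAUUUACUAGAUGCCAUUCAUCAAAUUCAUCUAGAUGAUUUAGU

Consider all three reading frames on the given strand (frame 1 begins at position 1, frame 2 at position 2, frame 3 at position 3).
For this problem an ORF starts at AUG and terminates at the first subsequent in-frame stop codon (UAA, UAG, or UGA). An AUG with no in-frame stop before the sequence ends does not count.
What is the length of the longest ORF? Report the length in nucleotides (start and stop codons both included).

24

Frame 1: GAU GAC CAU UUA CUA GAU GCC AUU CAU CAA AUU CAU CUA GAU GAU UUA — no AUG→stop ORF.
Frame 2: AUG ACC AUU UAC UAG AUG CCA UUC AUC AAA UUC AUC UAG AUG AUU UAG — AUG at 2, stop UAG at 14 → 15 nt; AUG at 17, stop UAG at 38 → 24 nt; AUG at 41, stop UAG at 47 → 9 nt.
Frame 3: UGA CCA UUU ACU AGA UGC CAU UCA UCA AAU UCA UCU AGA UGA UUU AGU — no AUG→stop ORF.
Longest: frame 2, positions 17–40, 24 nt = 8 codons = 7 aa. → 24 nucleotides.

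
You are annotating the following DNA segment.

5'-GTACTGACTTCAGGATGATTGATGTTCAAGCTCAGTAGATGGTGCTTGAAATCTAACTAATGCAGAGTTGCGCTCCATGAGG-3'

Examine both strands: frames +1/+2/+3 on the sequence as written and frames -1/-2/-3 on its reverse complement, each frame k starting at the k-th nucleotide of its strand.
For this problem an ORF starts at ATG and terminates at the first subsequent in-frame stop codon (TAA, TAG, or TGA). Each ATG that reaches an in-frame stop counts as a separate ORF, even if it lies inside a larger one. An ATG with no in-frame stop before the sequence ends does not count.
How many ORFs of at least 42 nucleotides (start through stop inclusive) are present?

1

Reverse complement (5'→3'): CCTCATGGAGCGCAACTCTGCATTAGTTAGATTTCAAGCACCATCTACTGAGCTTGAACATCAATCATCCTGAAGTCAGTAC
Frame +1: GTA CTG ACT TCA GGA TGA TTG ATG TTC AAG CTC AGT AGA TGG TGC TTG AAA TCT AAC TAA TGC AGA GTT GCG CTC CAT GAG — ATG at 22, stop TAA at 58 → 39 nt.
Frame +2: TAC TGA CTT CAG GAT GAT TGA TGT TCA AGC TCA GTA GAT GGT GCT TGA AAT CTA ACT AAT GCA GAG TTG CGC TCC ATG AGG — no ATG→stop ORF.
Frame +3: ACT GAC TTC AGG ATG ATT GAT GTT CAA GCT CAG TAG ATG GTG CTT GAA ATC TAA CTA ATG CAG AGT TGC GCT CCA TGA — ATG at 15, stop TAG at 36 → 24 nt; ATG at 39, stop TAA at 54 → 18 nt; ATG at 60, stop TGA at 78 → 21 nt.
Frame -1: CCT CAT GGA GCG CAA CTC TGC ATT AGT TAG ATT TCA AGC ACC ATC TAC TGA GCT TGA ACA TCA ATC ATC CTG AAG TCA GTA — no ATG→stop ORF.
Frame -2: CTC ATG GAG CGC AAC TCT GCA TTA GTT AGA TTT CAA GCA CCA TCT ACT GAG CTT GAA CAT CAA TCA TCC TGA AGT CAG TAC — ATG at 5, stop TGA at 71 → 69 nt.
Frame -3: TCA TGG AGC GCA ACT CTG CAT TAG TTA GAT TTC AAG CAC CAT CTA CTG AGC TTG AAC ATC AAT CAT CCT GAA GTC AGT — no ATG→stop ORF.
ORFs ≥ 42 nucleotides: frame -2 5–73 (69 nucleotides). Count = 1.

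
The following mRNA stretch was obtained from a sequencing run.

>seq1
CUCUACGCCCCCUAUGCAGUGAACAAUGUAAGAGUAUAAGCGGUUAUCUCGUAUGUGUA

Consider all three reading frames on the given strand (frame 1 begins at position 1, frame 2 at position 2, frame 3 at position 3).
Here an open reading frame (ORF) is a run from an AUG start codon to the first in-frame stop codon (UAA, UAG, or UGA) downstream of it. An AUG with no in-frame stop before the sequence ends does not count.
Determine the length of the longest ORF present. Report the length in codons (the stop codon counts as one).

3

Frame 1: CUC UAC GCC CCC UAU GCA GUG AAC AAU GUA AGA GUA UAA GCG GUU AUC UCG UAU GUG — no AUG→stop ORF.
Frame 2: UCU ACG CCC CCU AUG CAG UGA ACA AUG UAA GAG UAU AAG CGG UUA UCU CGU AUG UGU — AUG at 14, stop UGA at 20 → 9 nt; AUG at 26, stop UAA at 29 → 6 nt.
Frame 3: CUA CGC CCC CUA UGC AGU GAA CAA UGU AAG AGU AUA AGC GGU UAU CUC GUA UGU GUA — no AUG→stop ORF.
Longest: frame 2, positions 14–22, 9 nt = 3 codons = 2 aa. → 3 codons.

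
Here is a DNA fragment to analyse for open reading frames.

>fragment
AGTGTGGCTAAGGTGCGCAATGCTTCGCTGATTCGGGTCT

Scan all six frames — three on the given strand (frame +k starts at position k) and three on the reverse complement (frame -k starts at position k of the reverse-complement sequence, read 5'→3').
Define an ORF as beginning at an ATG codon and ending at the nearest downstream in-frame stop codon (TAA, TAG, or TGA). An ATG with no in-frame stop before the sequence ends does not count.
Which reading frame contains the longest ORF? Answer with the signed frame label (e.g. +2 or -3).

Reverse complement (5'→3'): AGACCCGAATCAGCGAAGCATTGCGCACCTTAGCCACACT
Frame +1: AGT GTG GCT AAG GTG CGC AAT GCT TCG CTG ATT CGG GTC — no ATG→stop ORF.
Frame +2: GTG TGG CTA AGG TGC GCA ATG CTT CGC TGA TTC GGG TCT — ATG at 20, stop TGA at 29 → 12 nt.
Frame +3: TGT GGC TAA GGT GCG CAA TGC TTC GCT GAT TCG GGT — no ATG→stop ORF.
Frame -1: AGA CCC GAA TCA GCG AAG CAT TGC GCA CCT TAG CCA CAC — no ATG→stop ORF.
Frame -2: GAC CCG AAT CAG CGA AGC ATT GCG CAC CTT AGC CAC ACT — no ATG→stop ORF.
Frame -3: ACC CGA ATC AGC GAA GCA TTG CGC ACC TTA GCC ACA — no ATG→stop ORF.
Longest ORF is 12 nt in frame +2 (positions 20–31).

+2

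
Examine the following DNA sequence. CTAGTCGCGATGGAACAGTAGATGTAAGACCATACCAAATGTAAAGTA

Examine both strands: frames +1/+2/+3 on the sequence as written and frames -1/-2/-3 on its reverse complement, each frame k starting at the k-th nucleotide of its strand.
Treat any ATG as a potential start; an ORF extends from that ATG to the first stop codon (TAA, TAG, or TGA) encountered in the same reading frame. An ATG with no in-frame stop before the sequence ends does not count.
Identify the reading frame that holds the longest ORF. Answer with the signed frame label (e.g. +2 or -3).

Reverse complement (5'→3'): TACTTTACATTTGGTATGGTCTTACATCTACTGTTCCATCGCGACTAG
Frame +1: CTA GTC GCG ATG GAA CAG TAG ATG TAA GAC CAT ACC AAA TGT AAA GTA — ATG at 10, stop TAG at 19 → 12 nt; ATG at 22, stop TAA at 25 → 6 nt.
Frame +2: TAG TCG CGA TGG AAC AGT AGA TGT AAG ACC ATA CCA AAT GTA AAG — no ATG→stop ORF.
Frame +3: AGT CGC GAT GGA ACA GTA GAT GTA AGA CCA TAC CAA ATG TAA AGT — ATG at 39, stop TAA at 42 → 6 nt.
Frame -1: TAC TTT ACA TTT GGT ATG GTC TTA CAT CTA CTG TTC CAT CGC GAC TAG — ATG at 16, stop TAG at 46 → 33 nt.
Frame -2: ACT TTA CAT TTG GTA TGG TCT TAC ATC TAC TGT TCC ATC GCG ACT — no ATG→stop ORF.
Frame -3: CTT TAC ATT TGG TAT GGT CTT ACA TCT ACT GTT CCA TCG CGA CTA — no ATG→stop ORF.
Longest ORF is 33 nt in frame -1 (positions 16–48).

-1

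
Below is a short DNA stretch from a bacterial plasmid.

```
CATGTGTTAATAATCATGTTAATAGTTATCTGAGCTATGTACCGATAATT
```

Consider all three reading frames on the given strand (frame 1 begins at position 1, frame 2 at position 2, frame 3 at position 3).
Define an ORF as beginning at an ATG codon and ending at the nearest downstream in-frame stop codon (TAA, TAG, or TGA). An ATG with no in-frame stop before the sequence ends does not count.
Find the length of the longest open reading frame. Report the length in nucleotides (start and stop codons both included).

18

Frame 1: CAT GTG TTA ATA ATC ATG TTA ATA GTT ATC TGA GCT ATG TAC CGA TAA — ATG at 16, stop TGA at 31 → 18 nt; ATG at 37, stop TAA at 46 → 12 nt.
Frame 2: ATG TGT TAA TAA TCA TGT TAA TAG TTA TCT GAG CTA TGT ACC GAT AAT — ATG at 2, stop TAA at 8 → 9 nt.
Frame 3: TGT GTT AAT AAT CAT GTT AAT AGT TAT CTG AGC TAT GTA CCG ATA ATT — no ATG→stop ORF.
Longest: frame 1, positions 16–33, 18 nt = 6 codons = 5 aa. → 18 nucleotides.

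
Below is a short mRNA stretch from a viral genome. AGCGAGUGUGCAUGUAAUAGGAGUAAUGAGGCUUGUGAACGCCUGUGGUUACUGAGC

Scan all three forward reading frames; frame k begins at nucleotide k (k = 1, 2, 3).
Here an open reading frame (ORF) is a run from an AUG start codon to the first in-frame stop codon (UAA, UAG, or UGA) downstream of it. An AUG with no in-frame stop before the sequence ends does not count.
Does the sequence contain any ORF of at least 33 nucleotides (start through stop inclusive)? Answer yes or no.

no

Frame 1: AGC GAG UGU GCA UGU AAU AGG AGU AAU GAG GCU UGU GAA CGC CUG UGG UUA CUG AGC — no AUG→stop ORF.
Frame 2: GCG AGU GUG CAU GUA AUA GGA GUA AUG AGG CUU GUG AAC GCC UGU GGU UAC UGA — AUG at 26, stop UGA at 53 → 30 nt.
Frame 3: CGA GUG UGC AUG UAA UAG GAG UAA UGA GGC UUG UGA ACG CCU GUG GUU ACU GAG — AUG at 12, stop UAA at 15 → 6 nt.
Largest ORF found is 30 nucleotides < 33, so no.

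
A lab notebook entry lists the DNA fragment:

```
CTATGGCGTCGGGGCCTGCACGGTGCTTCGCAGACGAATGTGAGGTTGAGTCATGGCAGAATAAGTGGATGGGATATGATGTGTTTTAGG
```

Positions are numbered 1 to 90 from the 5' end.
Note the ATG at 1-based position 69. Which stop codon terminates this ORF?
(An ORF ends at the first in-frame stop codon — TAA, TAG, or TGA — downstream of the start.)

TAG

Codons from position 69: ATG (69–71), GGA (72–74), TAT (75–77), GAT (78–80), GTG (81–83), TTT (84–86), TAG (87–89).
The first in-frame stop codon is TAG.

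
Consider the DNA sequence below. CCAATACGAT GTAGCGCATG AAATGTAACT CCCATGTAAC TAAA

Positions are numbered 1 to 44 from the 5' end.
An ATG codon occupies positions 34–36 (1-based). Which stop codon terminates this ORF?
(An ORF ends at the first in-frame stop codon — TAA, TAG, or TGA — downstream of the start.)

Codons from position 34: ATG (34–36), TAA (37–39).
The first in-frame stop codon is TAA.

TAA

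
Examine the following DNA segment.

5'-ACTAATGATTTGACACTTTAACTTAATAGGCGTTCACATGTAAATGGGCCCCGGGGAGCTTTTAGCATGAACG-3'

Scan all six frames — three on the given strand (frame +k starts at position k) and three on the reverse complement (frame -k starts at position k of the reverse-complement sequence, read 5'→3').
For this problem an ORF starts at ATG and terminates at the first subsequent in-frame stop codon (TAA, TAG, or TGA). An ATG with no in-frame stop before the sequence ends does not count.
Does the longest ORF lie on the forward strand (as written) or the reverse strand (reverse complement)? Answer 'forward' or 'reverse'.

reverse

Reverse complement (5'→3'): CGTTCATGCTAAAAGCTCCCCGGGGCCCATTTACATGTGAACGCCTATTAAGTTAAAGTGTCAAATCATTAGT
Frame +1: ACT AAT GAT TTG ACA CTT TAA CTT AAT AGG CGT TCA CAT GTA AAT GGG CCC CGG GGA GCT TTT AGC ATG AAC — no ATG→stop ORF.
Frame +2: CTA ATG ATT TGA CAC TTT AAC TTA ATA GGC GTT CAC ATG TAA ATG GGC CCC GGG GAG CTT TTA GCA TGA ACG — ATG at 5, stop TGA at 11 → 9 nt; ATG at 38, stop TAA at 41 → 6 nt; ATG at 44, stop TGA at 68 → 27 nt.
Frame +3: TAA TGA TTT GAC ACT TTA ACT TAA TAG GCG TTC ACA TGT AAA TGG GCC CCG GGG AGC TTT TAG CAT GAA — no ATG→stop ORF.
Frame -1: CGT TCA TGC TAA AAG CTC CCC GGG GCC CAT TTA CAT GTG AAC GCC TAT TAA GTT AAA GTG TCA AAT CAT TAG — no ATG→stop ORF.
Frame -2: GTT CAT GCT AAA AGC TCC CCG GGG CCC ATT TAC ATG TGA ACG CCT ATT AAG TTA AAG TGT CAA ATC ATT AGT — ATG at 35, stop TGA at 38 → 6 nt.
Frame -3: TTC ATG CTA AAA GCT CCC CGG GGC CCA TTT ACA TGT GAA CGC CTA TTA AGT TAA AGT GTC AAA TCA TTA — ATG at 6, stop TAA at 54 → 51 nt.
Forward-strand max 27 nt; reverse-strand max 51 nt. The reverse strand has the longer ORF.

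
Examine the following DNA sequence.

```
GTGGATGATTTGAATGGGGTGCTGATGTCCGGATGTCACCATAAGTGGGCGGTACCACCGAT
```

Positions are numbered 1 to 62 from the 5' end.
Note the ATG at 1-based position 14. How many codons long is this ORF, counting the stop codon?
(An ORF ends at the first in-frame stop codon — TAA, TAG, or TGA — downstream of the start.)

4

Codons from position 14: ATG (14–16), GGG (17–19), TGC (20–22), TGA (23–25).
TGA is the first in-frame stop; that's 4 codons including the stop.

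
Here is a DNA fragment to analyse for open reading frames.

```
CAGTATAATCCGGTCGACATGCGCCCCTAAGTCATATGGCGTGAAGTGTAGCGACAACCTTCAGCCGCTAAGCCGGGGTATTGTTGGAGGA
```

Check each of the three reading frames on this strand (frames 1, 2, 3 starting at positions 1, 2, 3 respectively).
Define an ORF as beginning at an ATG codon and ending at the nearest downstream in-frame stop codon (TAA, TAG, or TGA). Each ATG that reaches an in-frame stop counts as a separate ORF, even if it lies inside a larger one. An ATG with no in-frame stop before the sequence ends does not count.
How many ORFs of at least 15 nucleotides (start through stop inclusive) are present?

Frame 1: CAG TAT AAT CCG GTC GAC ATG CGC CCC TAA GTC ATA TGG CGT GAA GTG TAG CGA CAA CCT TCA GCC GCT AAG CCG GGG TAT TGT TGG AGG — ATG at 19, stop TAA at 28 → 12 nt.
Frame 2: AGT ATA ATC CGG TCG ACA TGC GCC CCT AAG TCA TAT GGC GTG AAG TGT AGC GAC AAC CTT CAG CCG CTA AGC CGG GGT ATT GTT GGA GGA — no ATG→stop ORF.
Frame 3: GTA TAA TCC GGT CGA CAT GCG CCC CTA AGT CAT ATG GCG TGA AGT GTA GCG ACA ACC TTC AGC CGC TAA GCC GGG GTA TTG TTG GAG — ATG at 36, stop TGA at 42 → 9 nt.
No ORF reaches 15 nucleotides. Count = 0.

0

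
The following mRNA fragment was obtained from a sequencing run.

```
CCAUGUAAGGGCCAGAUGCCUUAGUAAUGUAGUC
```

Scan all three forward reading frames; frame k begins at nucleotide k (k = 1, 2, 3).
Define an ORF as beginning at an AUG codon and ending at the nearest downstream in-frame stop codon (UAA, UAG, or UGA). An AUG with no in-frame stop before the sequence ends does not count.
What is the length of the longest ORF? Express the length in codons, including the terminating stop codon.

Frame 1: CCA UGU AAG GGC CAG AUG CCU UAG UAA UGU AGU — AUG at 16, stop UAG at 22 → 9 nt.
Frame 2: CAU GUA AGG GCC AGA UGC CUU AGU AAU GUA GUC — no AUG→stop ORF.
Frame 3: AUG UAA GGG CCA GAU GCC UUA GUA AUG UAG — AUG at 3, stop UAA at 6 → 6 nt; AUG at 27, stop UAG at 30 → 6 nt.
Longest: frame 1, positions 16–24, 9 nt = 3 codons = 2 aa. → 3 codons.

3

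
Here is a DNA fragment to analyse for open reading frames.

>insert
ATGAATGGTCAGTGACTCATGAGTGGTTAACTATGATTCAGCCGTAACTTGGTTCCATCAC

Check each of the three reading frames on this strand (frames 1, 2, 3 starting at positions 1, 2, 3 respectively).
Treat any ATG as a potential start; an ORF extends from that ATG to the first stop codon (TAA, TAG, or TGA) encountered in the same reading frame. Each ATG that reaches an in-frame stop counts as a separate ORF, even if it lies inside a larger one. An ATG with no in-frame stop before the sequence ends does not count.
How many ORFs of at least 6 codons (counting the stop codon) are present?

1

Frame 1: ATG AAT GGT CAG TGA CTC ATG AGT GGT TAA CTA TGA TTC AGC CGT AAC TTG GTT CCA TCA — ATG at 1, stop TGA at 13 → 15 nt; ATG at 19, stop TAA at 28 → 12 nt.
Frame 2: TGA ATG GTC AGT GAC TCA TGA GTG GTT AAC TAT GAT TCA GCC GTA ACT TGG TTC CAT CAC — ATG at 5, stop TGA at 20 → 18 nt.
Frame 3: GAA TGG TCA GTG ACT CAT GAG TGG TTA ACT ATG ATT CAG CCG TAA CTT GGT TCC ATC — ATG at 33, stop TAA at 45 → 15 nt.
ORFs ≥ 6 codons: frame 2 5–22 (6 codons). Count = 1.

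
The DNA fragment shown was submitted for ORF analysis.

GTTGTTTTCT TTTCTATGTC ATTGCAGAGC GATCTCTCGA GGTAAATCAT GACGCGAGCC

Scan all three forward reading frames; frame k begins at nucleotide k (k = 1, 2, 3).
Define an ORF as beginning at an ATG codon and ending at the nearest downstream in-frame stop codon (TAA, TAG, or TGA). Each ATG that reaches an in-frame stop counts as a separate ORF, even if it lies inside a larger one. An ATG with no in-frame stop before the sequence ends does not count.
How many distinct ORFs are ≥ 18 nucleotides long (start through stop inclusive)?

1

Frame 1: GTT GTT TTC TTT TCT ATG TCA TTG CAG AGC GAT CTC TCG AGG TAA ATC ATG ACG CGA GCC — ATG at 16, stop TAA at 43 → 30 nt.
Frame 2: TTG TTT TCT TTT CTA TGT CAT TGC AGA GCG ATC TCT CGA GGT AAA TCA TGA CGC GAG — no ATG→stop ORF.
Frame 3: TGT TTT CTT TTC TAT GTC ATT GCA GAG CGA TCT CTC GAG GTA AAT CAT GAC GCG AGC — no ATG→stop ORF.
ORFs ≥ 18 nucleotides: frame 1 16–45 (30 nucleotides). Count = 1.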